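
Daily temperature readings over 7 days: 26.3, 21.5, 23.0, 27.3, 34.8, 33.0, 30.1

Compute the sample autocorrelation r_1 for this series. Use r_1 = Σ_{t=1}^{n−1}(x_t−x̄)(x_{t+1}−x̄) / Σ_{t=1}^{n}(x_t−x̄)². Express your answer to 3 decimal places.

Mean x̄ = (26.3 + 21.5 + 23.0 + 27.3 + 34.8 + 33.0 + 30.1)/7 = 28.0000
Σ(x_t−x̄)(x_{t+1}−x̄) = (11.0500) + (32.5000) + (3.5000) + (-4.7600) + (34.0000) + (10.5000) = 86.7900
Denominator Σ(x_t−x̄)² = 146.2800
r_1 = 86.7900 / 146.2800 = 0.593

0.593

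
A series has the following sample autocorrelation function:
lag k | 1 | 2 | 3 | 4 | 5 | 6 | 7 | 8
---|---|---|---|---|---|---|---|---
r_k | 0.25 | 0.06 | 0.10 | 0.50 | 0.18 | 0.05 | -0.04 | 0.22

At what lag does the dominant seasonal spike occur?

4

The largest autocorrelation is r_4 = 0.50; the remaining lags stay at or below 0.25. The elevated value at lag 1 (0.25), dropping to 0.06 at lag 2, reflects decaying short-term dependence rather than seasonality.
The dominant spike at lag 4 indicates a seasonal period of 4.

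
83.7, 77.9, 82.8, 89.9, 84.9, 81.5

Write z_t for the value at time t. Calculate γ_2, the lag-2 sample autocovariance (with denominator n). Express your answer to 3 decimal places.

-8.247

Mean z̄ = (83.7 + 77.9 + 82.8 + 89.9 + 84.9 + 81.5)/6 = 83.4500
Σ_{t=1}^{4}(z_t−z̄)(z_{t+2}−z̄) = -49.4800
γ_2 = -49.4800 / 6 = -8.247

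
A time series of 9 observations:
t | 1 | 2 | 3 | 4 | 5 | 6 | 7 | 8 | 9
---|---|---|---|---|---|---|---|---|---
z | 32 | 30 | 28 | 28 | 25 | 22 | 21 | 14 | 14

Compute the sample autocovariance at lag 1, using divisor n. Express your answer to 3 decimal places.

25.106

Mean z̄ = (32 + 30 + 28 + 28 + 25 + 22 + 21 + 14 + 14)/9 = 23.7778
Σ_{t=1}^{8}(z_t−z̄)(z_{t+1}−z̄) = 225.9506
γ_1 = 225.9506 / 9 = 25.106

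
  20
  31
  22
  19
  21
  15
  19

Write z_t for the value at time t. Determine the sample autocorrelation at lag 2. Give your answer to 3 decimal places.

Mean z̄ = (20 + 31 + 22 + 19 + 21 + 15 + 19)/7 = 21.0000
Numerator Σ_{t=1}^{5}(z_t−z̄)(z_{t+2}−z̄) = -9.0000
Denominator Σ(z_t−z̄)² = 146.0000
r_2 = -9.0000 / 146.0000 = -0.062

-0.062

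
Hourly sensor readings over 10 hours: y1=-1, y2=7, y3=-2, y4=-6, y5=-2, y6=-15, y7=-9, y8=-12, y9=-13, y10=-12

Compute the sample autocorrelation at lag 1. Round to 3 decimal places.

0.478

Mean ȳ = (-1 + 7 − 2 − 6 − 2 − 15 − 9 − 12 − 13 − 12)/10 = -6.5000
Numerator Σ_{t=1}^{9}(y_t−ȳ)(y_{t+1}−ȳ) = 207.7500
Denominator Σ(y_t−ȳ)² = 434.5000
r_1 = 207.7500 / 434.5000 = 0.478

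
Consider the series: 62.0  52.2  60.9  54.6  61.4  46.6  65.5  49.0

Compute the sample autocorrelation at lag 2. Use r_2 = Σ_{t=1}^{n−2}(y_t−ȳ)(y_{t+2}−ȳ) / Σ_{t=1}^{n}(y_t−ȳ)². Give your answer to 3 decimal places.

0.578

Mean ȳ = (62.0 + 52.2 + 60.9 + 54.6 + 61.4 + 46.6 + 65.5 + 49.0)/8 = 56.5250
Numerator Σ_{t=1}^{6}(y_t−ȳ)(y_{t+2}−ȳ) = 191.1513
Denominator Σ(y_t−ȳ)² = 330.9750
r_2 = 191.1513 / 330.9750 = 0.578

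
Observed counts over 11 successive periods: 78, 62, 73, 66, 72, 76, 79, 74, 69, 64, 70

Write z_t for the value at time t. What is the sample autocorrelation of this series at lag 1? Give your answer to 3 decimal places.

Mean z̄ = (78 + 62 + 73 + 66 + 72 + 76 + 79 + 74 + 69 + 64 + 70)/11 = 71.1818
Numerator Σ_{t=1}^{10}(z_t−z̄)(z_{t+1}−z̄) = -11.3058
Denominator Σ(z_t−z̄)² = 311.6364
r_1 = -11.3058 / 311.6364 = -0.036

-0.036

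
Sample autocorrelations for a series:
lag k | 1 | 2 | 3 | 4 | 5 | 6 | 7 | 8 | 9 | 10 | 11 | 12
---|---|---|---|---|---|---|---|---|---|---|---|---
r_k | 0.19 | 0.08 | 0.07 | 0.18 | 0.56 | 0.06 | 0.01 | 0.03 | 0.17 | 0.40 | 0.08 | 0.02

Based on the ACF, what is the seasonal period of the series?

The largest autocorrelation is r_5 = 0.56, with a weaker echo at lag 10 (0.40); the remaining lags stay at or below 0.19.
The dominant spike at lag 5 indicates a seasonal period of 5.

5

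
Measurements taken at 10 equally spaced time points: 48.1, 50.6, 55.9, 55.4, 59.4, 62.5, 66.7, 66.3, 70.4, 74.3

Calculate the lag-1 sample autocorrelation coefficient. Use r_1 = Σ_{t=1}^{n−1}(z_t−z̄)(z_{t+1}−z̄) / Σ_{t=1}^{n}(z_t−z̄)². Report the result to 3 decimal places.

Mean z̄ = (48.1 + 50.6 + 55.9 + 55.4 + 59.4 + 62.5 + 66.7 + 66.3 + 70.4 + 74.3)/10 = 60.9600
Numerator Σ_{t=1}^{9}(z_t−z̄)(z_{t+1}−z̄) = 435.8864
Denominator Σ(z_t−z̄)² = 662.5640
r_1 = 435.8864 / 662.5640 = 0.658

0.658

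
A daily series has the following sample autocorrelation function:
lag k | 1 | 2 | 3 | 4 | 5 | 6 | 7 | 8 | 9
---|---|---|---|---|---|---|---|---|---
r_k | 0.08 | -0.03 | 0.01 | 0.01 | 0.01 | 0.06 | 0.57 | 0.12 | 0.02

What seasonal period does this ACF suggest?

7

The largest autocorrelation is r_7 = 0.57; the remaining lags stay at or below 0.12.
The dominant spike at lag 7 indicates a seasonal period of 7.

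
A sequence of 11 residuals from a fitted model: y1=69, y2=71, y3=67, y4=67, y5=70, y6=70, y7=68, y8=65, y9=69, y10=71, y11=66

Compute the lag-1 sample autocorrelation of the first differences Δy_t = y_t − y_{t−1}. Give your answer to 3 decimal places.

First differences Δy: 2, -4, 0, 3, 0, -2, -3, 4, 2, -5
Mean of differences = -0.3000
Numerator Σ(Δy_t−Δȳ)(Δy_{t+1}−Δȳ) = -16.0900
Denominator Σ(Δy_t−Δȳ)² = 86.1000
r_1(Δy) = -16.0900 / 86.1000 = -0.187

-0.187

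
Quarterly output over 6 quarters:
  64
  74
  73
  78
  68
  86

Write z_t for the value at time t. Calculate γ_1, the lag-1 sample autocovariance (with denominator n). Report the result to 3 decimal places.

-16.755

Mean z̄ = (64 + 74 + 73 + 78 + 68 + 86)/6 = 73.8333
Σ_{t=1}^{5}(z_t−z̄)(z_{t+1}−z̄) = -100.5278
γ_1 = -100.5278 / 6 = -16.755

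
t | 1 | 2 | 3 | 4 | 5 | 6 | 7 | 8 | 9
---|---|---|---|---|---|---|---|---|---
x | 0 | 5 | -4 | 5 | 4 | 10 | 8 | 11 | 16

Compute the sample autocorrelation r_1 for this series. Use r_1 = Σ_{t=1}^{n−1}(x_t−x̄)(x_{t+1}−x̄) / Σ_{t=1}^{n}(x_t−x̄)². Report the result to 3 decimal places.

Mean x̄ = (0 + 5 − 4 + 5 + 4 + 10 + 8 + 11 + 16)/9 = 6.1111
Numerator Σ_{t=1}^{8}(x_t−x̄)(x_{t+1}−x̄) = 88.3210
Denominator Σ(x_t−x̄)² = 286.8889
r_1 = 88.3210 / 286.8889 = 0.308

0.308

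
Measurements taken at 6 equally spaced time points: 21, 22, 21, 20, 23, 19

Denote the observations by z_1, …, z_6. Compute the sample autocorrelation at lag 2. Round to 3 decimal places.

0.100

Mean z̄ = (21 + 22 + 21 + 20 + 23 + 19)/6 = 21.0000
Deviations from mean: 0.0000, 1.0000, 0.0000, -1.0000, 2.0000, -2.0000
Numerator Σ_{t=1}^{4}(z_t−z̄)(z_{t+2}−z̄) = 1.0000
Denominator Σ(z_t−z̄)² = 10.0000
r_2 = 1.0000 / 10.0000 = 0.100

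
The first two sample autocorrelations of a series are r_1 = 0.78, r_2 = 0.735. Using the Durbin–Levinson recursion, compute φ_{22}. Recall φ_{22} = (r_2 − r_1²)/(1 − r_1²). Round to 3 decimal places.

0.323

φ_{22} = (r_2 − r_1²) / (1 − r_1²)
r_1² = (0.78)² = 0.6084
Numerator = 0.735 − 0.6084 = 0.1266; denominator = 1 − 0.6084 = 0.3916
φ_{22} = 0.1266 / 0.3916 = 0.323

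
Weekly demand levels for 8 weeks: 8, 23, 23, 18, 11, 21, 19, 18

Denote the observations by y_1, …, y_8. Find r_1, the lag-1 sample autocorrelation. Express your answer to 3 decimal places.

-0.195

Mean ȳ = (8 + 23 + 23 + 18 + 11 + 21 + 19 + 18)/8 = 17.6250
Numerator Σ_{t=1}^{7}(y_t−ȳ)(y_{t+1}−ȳ) = -40.5156
Denominator Σ(y_t−ȳ)² = 207.8750
r_1 = -40.5156 / 207.8750 = -0.195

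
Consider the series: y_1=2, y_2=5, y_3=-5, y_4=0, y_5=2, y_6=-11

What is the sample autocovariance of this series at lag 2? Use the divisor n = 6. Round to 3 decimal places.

Mean ȳ = (2 + 5 − 5 + 0 + 2 − 11)/6 = -1.1667
Σ_{t=1}^{4}(y_t−ȳ)(y_{t+2}−ȳ) = -28.5556
γ_2 = -28.5556 / 6 = -4.759

-4.759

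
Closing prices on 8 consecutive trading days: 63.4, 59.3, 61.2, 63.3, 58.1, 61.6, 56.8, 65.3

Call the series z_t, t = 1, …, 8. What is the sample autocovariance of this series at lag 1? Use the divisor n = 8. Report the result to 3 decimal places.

Mean z̄ = (63.4 + 59.3 + 61.2 + 63.3 + 58.1 + 61.6 + 56.8 + 65.3)/8 = 61.1250
Σ_{t=1}^{7}(z_t−z̄)(z_{t+1}−z̄) = -32.2531
γ_1 = -32.2531 / 8 = -4.032

-4.032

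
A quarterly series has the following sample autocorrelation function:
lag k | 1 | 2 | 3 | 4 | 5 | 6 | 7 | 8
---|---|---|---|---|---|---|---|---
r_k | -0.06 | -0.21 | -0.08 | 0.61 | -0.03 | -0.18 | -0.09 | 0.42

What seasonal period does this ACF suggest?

The largest autocorrelation is r_4 = 0.61, with a weaker echo at lag 8 (0.42); the remaining lags stay at or below -0.03.
The dominant spike at lag 4 indicates a seasonal period of 4.

4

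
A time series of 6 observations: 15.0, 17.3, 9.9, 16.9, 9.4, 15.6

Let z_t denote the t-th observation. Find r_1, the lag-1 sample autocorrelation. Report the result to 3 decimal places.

Mean z̄ = (15.0 + 17.3 + 9.9 + 16.9 + 9.4 + 15.6)/6 = 14.0167
Deviations from mean: 0.9833, 3.2833, -4.1167, 2.8833, -4.6167, 1.5833
Numerator Σ_{t=1}^{5}(z_t−z̄)(z_{t+1}−z̄) = -42.7786
Denominator Σ(z_t−z̄)² = 60.8283
r_1 = -42.7786 / 60.8283 = -0.703

-0.703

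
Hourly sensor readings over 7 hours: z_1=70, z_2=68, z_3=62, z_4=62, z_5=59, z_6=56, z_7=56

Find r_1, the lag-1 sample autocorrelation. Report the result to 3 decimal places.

0.561

Mean z̄ = (70 + 68 + 62 + 62 + 59 + 56 + 56)/7 = 61.8571
Deviations from mean: 8.1429, 6.1429, 0.1429, 0.1429, -2.8571, -5.8571, -5.8571
Σ(z_t−z̄)(z_{t+1}−z̄) = (50.0204) + (0.8776) + (0.0204) + (-0.4082) + (16.7347) + (34.3061) = 101.5510
Denominator Σ(z_t−z̄)² = 180.8571
r_1 = 101.5510 / 180.8571 = 0.561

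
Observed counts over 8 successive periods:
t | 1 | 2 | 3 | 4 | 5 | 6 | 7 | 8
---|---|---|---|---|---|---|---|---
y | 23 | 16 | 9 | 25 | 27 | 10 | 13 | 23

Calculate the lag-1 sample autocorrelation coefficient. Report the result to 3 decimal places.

Mean ȳ = (23 + 16 + 9 + 25 + 27 + 10 + 13 + 23)/8 = 18.2500
Deviations from mean: 4.7500, -2.2500, -9.2500, 6.7500, 8.7500, -8.2500, -5.2500, 4.7500
Σ(y_t−ȳ)(y_{t+1}−ȳ) = (-10.6875) + (20.8125) + (-62.4375) + (59.0625) + (-72.1875) + (43.3125) + (-24.9375) = -47.0625
Denominator Σ(y_t−ȳ)² = 353.5000
r_1 = -47.0625 / 353.5000 = -0.133

-0.133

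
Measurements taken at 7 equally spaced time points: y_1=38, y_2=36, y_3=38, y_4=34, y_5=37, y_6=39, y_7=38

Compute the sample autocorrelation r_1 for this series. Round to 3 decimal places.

Mean ȳ = (38 + 36 + 38 + 34 + 37 + 39 + 38)/7 = 37.1429
Numerator Σ_{t=1}^{6}(y_t−ȳ)(y_{t+1}−ȳ) = -2.8776
Denominator Σ(y_t−ȳ)² = 16.8571
r_1 = -2.8776 / 16.8571 = -0.171

-0.171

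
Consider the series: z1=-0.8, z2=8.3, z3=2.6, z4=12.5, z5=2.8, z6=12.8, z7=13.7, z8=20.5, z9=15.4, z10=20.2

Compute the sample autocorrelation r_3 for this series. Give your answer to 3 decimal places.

-0.107

Mean z̄ = (-0.8 + 8.3 + 2.6 + 12.5 + 2.8 + 12.8 + 13.7 + 20.5 + 15.4 + 20.2)/10 = 10.8000
Σ(z_t−z̄)(z_{t+3}−z̄) = (-19.7200) + (20.0000) + (-16.4000) + (4.9300) + (-77.6000) + (9.2000) + (27.2600) = -52.3300
Denominator Σ(z_t−z̄)² = 490.9600
r_3 = -52.3300 / 490.9600 = -0.107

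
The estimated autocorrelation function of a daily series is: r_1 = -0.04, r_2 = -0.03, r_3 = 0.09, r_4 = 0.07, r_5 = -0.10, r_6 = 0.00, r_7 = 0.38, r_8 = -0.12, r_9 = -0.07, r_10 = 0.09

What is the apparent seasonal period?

The largest autocorrelation is r_7 = 0.38; the remaining lags stay at or below 0.09.
The dominant spike at lag 7 indicates a seasonal period of 7.

7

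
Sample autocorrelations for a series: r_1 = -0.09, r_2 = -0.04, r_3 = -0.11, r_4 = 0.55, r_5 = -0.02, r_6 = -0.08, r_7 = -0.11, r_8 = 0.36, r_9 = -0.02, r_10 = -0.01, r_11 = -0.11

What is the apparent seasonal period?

4

The largest autocorrelation is r_4 = 0.55, with a weaker echo at lag 8 (0.36); the remaining lags stay at or below -0.01.
The dominant spike at lag 4 indicates a seasonal period of 4.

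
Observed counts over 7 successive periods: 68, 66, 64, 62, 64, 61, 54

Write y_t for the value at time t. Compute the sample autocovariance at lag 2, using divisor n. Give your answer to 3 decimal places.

-0.554

Mean ȳ = (68 + 66 + 64 + 62 + 64 + 61 + 54)/7 = 62.7143
Σ_{t=1}^{5}(y_t−ȳ)(y_{t+2}−ȳ) = -3.8776
γ_2 = -3.8776 / 7 = -0.554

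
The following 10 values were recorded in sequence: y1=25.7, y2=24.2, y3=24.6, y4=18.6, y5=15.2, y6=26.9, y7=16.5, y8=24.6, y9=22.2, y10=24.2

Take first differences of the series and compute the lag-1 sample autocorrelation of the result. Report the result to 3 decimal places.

First differences Δy: -1.5, 0.4, -6.0, -3.4, 11.7, -10.4, 8.1, -2.4, 2.0
Mean of differences = -0.1667
Numerator Σ(Δy_t−Δȳ)(Δy_{t+1}−Δȳ) = -252.9011
Denominator Σ(Δy_t−Δȳ)² = 370.1400
r_1(Δy) = -252.9011 / 370.1400 = -0.683

-0.683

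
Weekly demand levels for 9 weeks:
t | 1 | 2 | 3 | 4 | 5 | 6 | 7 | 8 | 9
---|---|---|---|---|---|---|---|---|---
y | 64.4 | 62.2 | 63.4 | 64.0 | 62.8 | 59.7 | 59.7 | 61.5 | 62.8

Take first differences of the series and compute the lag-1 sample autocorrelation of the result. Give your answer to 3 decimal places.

0.145

First differences Δy: -2.2, 1.2, 0.6, -1.2, -3.1, 0.0, 1.8, 1.3
Mean of differences = -0.2000
Numerator Σ(Δy_t−Δȳ)(Δy_{t+1}−Δȳ) = 3.2400
Denominator Σ(Δy_t−Δȳ)² = 22.3000
r_1(Δy) = 3.2400 / 22.3000 = 0.145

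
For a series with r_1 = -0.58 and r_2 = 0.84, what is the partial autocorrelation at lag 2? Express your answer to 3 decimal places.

0.759

φ_{22} = (r_2 − r_1²) / (1 − r_1²)
r_1² = (-0.58)² = 0.3364
Numerator = 0.84 − 0.3364 = 0.5036; denominator = 1 − 0.3364 = 0.6636
φ_{22} = 0.5036 / 0.6636 = 0.759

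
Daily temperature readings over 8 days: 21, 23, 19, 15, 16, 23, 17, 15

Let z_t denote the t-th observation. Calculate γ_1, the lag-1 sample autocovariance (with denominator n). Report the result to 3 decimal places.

Mean z̄ = (21 + 23 + 19 + 15 + 16 + 23 + 17 + 15)/8 = 18.6250
Deviations: 2.3750, 4.3750, 0.3750, -3.6250, -2.6250, 4.3750, -1.6250, -3.6250
Σ_{t=1}^{7}(z_t−z̄)(z_{t+1}−z̄) = 7.4844
γ_1 = 7.4844 / 8 = 0.936

0.936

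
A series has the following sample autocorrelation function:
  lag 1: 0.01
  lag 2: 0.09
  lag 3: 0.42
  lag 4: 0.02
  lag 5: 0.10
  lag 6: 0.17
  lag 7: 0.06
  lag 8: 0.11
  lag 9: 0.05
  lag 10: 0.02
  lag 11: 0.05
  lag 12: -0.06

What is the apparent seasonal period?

The largest autocorrelation is r_3 = 0.42, with a weaker echo at lag 6 (0.17); the remaining lags stay at or below 0.11.
The dominant spike at lag 3 indicates a seasonal period of 3.

3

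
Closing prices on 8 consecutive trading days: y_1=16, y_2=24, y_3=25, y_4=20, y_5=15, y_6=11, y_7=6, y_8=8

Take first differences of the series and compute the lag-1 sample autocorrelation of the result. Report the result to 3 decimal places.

0.239

First differences Δy: 8, 1, -5, -5, -4, -5, 2
Mean of differences = -1.1429
Numerator Σ(Δy_t−Δȳ)(Δy_{t+1}−Δȳ) = 36.1224
Denominator Σ(Δy_t−Δȳ)² = 150.8571
r_1(Δy) = 36.1224 / 150.8571 = 0.239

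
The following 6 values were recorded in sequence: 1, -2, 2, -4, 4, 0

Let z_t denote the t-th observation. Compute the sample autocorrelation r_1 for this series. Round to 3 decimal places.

-0.735

Mean z̄ = (1 − 2 + 2 − 4 + 4 + 0)/6 = 0.1667
Deviations from mean: 0.8333, -2.1667, 1.8333, -4.1667, 3.8333, -0.1667
Numerator Σ_{t=1}^{5}(z_t−z̄)(z_{t+1}−z̄) = -30.0278
Denominator Σ(z_t−z̄)² = 40.8333
r_1 = -30.0278 / 40.8333 = -0.735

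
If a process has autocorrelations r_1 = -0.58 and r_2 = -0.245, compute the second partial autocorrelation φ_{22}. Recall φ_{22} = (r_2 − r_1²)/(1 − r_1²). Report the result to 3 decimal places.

-0.876

φ_{22} = (r_2 − r_1²) / (1 − r_1²)
r_1² = (-0.58)² = 0.3364
Numerator = -0.245 − 0.3364 = -0.5814; denominator = 1 − 0.3364 = 0.6636
φ_{22} = -0.5814 / 0.6636 = -0.876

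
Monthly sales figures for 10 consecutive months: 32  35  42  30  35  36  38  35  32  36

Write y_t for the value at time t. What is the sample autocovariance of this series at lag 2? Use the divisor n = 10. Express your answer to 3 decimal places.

Mean ȳ = (32 + 35 + 42 + 30 + 35 + 36 + 38 + 35 + 32 + 36)/10 = 35.1000
Σ_{t=1}^{8}(y_t−ȳ)(y_{t+2}−ȳ) = -35.6200
γ_2 = -35.6200 / 10 = -3.562

-3.562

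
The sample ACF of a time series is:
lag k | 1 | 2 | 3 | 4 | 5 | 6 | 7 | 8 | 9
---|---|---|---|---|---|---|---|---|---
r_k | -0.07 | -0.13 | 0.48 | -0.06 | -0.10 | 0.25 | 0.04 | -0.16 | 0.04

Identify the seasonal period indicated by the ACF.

The largest autocorrelation is r_3 = 0.48, with a weaker echo at lag 6 (0.25); the remaining lags stay at or below 0.04.
The dominant spike at lag 3 indicates a seasonal period of 3.

3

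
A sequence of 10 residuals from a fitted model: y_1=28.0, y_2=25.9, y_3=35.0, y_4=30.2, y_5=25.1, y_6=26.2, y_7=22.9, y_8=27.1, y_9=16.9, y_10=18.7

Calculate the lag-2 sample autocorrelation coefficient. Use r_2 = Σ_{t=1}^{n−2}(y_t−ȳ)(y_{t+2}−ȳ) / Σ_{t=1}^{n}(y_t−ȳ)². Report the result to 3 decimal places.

0.150

Mean ȳ = (28.0 + 25.9 + 35.0 + 30.2 + 25.1 + 26.2 + 22.9 + 27.1 + 16.9 + 18.7)/10 = 25.6000
Numerator Σ_{t=1}^{8}(y_t−ȳ)(y_{t+2}−ȳ) = 37.3900
Denominator Σ(y_t−ȳ)² = 248.8200
r_2 = 37.3900 / 248.8200 = 0.150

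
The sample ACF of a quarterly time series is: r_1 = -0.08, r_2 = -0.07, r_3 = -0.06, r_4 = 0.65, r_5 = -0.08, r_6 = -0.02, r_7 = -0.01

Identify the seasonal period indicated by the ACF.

4

The largest autocorrelation is r_4 = 0.65; the remaining lags stay at or below -0.01.
The dominant spike at lag 4 indicates a seasonal period of 4.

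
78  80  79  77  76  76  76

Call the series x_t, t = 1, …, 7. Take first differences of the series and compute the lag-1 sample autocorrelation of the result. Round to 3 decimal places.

0.060

First differences Δx: 2, -1, -2, -1, 0, 0
Mean of differences = -0.3333
Numerator Σ(Δx_t−Δx̄)(Δx_{t+1}−Δx̄) = 0.5556
Denominator Σ(Δx_t−Δx̄)² = 9.3333
r_1(Δx) = 0.5556 / 9.3333 = 0.060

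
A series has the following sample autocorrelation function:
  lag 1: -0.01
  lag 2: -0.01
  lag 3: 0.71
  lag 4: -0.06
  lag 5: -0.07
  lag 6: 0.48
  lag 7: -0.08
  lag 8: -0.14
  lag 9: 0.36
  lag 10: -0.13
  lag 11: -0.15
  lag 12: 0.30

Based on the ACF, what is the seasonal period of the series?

3

The largest autocorrelation is r_3 = 0.71, with weaker echoes at lags 6 (0.48), 9 (0.36) and 12 (0.30); the remaining lags stay at or below -0.01.
The dominant spike at lag 3 indicates a seasonal period of 3.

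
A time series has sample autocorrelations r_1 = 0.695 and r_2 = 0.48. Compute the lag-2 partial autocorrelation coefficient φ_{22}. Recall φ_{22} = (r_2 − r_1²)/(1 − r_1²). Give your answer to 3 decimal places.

φ_{22} = (r_2 − r_1²) / (1 − r_1²)
r_1² = (0.695)² = 0.483025
Numerator = 0.48 − 0.4830 = -0.0030; denominator = 1 − 0.4830 = 0.5170
φ_{22} = -0.0030 / 0.5170 = -0.006

-0.006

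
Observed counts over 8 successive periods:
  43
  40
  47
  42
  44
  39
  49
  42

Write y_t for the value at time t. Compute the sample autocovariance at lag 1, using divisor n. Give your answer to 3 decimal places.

Mean ȳ = (43 + 40 + 47 + 42 + 44 + 39 + 49 + 42)/8 = 43.2500
Deviations: -0.2500, -3.2500, 3.7500, -1.2500, 0.7500, -4.2500, 5.7500, -1.2500
Σ_{t=1}^{7}(y_t−ȳ)(y_{t+1}−ȳ) = -51.8125
γ_1 = -51.8125 / 8 = -6.477

-6.477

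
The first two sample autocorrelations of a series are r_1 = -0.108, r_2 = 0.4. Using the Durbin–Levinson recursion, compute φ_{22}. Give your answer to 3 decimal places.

0.393

φ_{22} = (r_2 − r_1²) / (1 − r_1²)
r_1² = (-0.108)² = 0.011664
Numerator = 0.4 − 0.0117 = 0.3883; denominator = 1 − 0.0117 = 0.9883
φ_{22} = 0.3883 / 0.9883 = 0.393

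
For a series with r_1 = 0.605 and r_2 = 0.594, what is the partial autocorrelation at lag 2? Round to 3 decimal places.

0.360

φ_{22} = (r_2 − r_1²) / (1 − r_1²)
r_1² = (0.605)² = 0.366025
Numerator = 0.594 − 0.3660 = 0.2280; denominator = 1 − 0.3660 = 0.6340
φ_{22} = 0.2280 / 0.6340 = 0.360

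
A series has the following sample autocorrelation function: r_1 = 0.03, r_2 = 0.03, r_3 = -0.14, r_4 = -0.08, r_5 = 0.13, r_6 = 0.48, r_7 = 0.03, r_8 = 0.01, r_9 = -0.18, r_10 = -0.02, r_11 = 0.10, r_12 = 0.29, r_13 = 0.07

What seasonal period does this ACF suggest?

6

The largest autocorrelation is r_6 = 0.48, with a weaker echo at lag 12 (0.29); the remaining lags stay at or below 0.13.
The dominant spike at lag 6 indicates a seasonal period of 6.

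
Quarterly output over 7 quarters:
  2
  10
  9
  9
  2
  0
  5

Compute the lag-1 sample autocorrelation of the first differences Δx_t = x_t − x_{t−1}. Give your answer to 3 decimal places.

First differences Δx: 8, -1, 0, -7, -2, 5
Mean of differences = 0.5000
Numerator Σ(Δx_t−Δx̄)(Δx_{t+1}−Δx̄) = 0.7500
Denominator Σ(Δx_t−Δx̄)² = 141.5000
r_1(Δx) = 0.7500 / 141.5000 = 0.005

0.005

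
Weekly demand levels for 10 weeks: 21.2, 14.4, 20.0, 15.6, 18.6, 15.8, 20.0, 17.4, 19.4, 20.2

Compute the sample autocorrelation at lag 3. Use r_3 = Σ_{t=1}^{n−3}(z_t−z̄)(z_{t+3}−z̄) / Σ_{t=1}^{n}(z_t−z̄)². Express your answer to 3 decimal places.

Mean z̄ = (21.2 + 14.4 + 20.0 + 15.6 + 18.6 + 15.8 + 20.0 + 17.4 + 19.4 + 20.2)/10 = 18.2600
Σ(z_t−z̄)(z_{t+3}−z̄) = (-7.8204) + (-1.3124) + (-4.2804) + (-4.6284) + (-0.2924) + (-2.8044) + (3.3756) = -17.7628
Denominator Σ(z_t−z̄)² = 48.6440
r_3 = -17.7628 / 48.6440 = -0.365

-0.365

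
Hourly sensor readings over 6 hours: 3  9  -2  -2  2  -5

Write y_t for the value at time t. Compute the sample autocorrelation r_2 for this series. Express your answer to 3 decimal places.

Mean ȳ = (3 + 9 − 2 − 2 + 2 − 5)/6 = 0.8333
Deviations from mean: 2.1667, 8.1667, -2.8333, -2.8333, 1.1667, -5.8333
Numerator Σ_{t=1}^{4}(y_t−ȳ)(y_{t+2}−ȳ) = -16.0556
Denominator Σ(y_t−ȳ)² = 122.8333
r_2 = -16.0556 / 122.8333 = -0.131

-0.131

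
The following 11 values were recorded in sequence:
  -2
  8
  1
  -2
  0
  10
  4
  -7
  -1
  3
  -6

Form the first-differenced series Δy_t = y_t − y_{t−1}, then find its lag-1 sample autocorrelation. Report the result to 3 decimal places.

-0.198

First differences Δy: 10, -7, -3, 2, 10, -6, -11, 6, 4, -9
Mean of differences = -0.4000
Numerator Σ(Δy_t−Δȳ)(Δy_{t+1}−Δȳ) = -109.1600
Denominator Σ(Δy_t−Δȳ)² = 550.4000
r_1(Δy) = -109.1600 / 550.4000 = -0.198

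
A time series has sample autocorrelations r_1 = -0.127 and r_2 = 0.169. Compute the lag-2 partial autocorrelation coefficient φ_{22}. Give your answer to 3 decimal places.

φ_{22} = (r_2 − r_1²) / (1 − r_1²)
r_1² = (-0.127)² = 0.016129
Numerator = 0.169 − 0.0161 = 0.1529; denominator = 1 − 0.0161 = 0.9839
φ_{22} = 0.1529 / 0.9839 = 0.155

0.155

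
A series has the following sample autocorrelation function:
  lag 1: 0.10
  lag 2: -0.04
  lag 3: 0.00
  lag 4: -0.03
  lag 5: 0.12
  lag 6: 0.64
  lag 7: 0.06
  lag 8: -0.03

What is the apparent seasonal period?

6

The largest autocorrelation is r_6 = 0.64; the remaining lags stay at or below 0.12.
The dominant spike at lag 6 indicates a seasonal period of 6.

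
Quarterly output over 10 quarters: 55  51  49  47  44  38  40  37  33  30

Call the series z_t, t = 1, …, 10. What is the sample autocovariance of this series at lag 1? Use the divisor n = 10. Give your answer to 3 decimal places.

38.664

Mean z̄ = (55 + 51 + 49 + 47 + 44 + 38 + 40 + 37 + 33 + 30)/10 = 42.4000
Σ_{t=1}^{9}(z_t−z̄)(z_{t+1}−z̄) = 386.6400
γ_1 = 386.6400 / 10 = 38.664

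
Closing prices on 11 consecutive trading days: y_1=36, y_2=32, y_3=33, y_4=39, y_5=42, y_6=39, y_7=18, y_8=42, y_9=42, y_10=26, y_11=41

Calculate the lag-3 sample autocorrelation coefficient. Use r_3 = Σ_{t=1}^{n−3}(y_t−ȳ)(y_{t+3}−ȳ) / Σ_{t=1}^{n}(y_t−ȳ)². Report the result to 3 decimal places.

Mean ȳ = (36 + 32 + 33 + 39 + 42 + 39 + 18 + 42 + 42 + 26 + 41)/11 = 35.4545
Numerator Σ_{t=1}^{8}(y_t−ȳ)(y_{t+3}−ȳ) = 176.1074
Denominator Σ(y_t−ȳ)² = 596.7273
r_3 = 176.1074 / 596.7273 = 0.295

0.295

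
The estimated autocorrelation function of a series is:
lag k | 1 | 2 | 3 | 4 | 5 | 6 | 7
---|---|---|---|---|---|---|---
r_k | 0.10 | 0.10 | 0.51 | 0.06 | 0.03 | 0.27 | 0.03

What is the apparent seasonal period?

The largest autocorrelation is r_3 = 0.51, with a weaker echo at lag 6 (0.27); the remaining lags stay at or below 0.10.
The dominant spike at lag 3 indicates a seasonal period of 3.

3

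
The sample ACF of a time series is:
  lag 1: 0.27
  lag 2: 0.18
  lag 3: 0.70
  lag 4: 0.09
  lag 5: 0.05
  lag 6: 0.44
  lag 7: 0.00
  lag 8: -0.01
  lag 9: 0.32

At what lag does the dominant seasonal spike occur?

The largest autocorrelation is r_3 = 0.70, with weaker echoes at lags 6 (0.44) and 9 (0.32); the remaining lags stay at or below 0.27. The elevated value at lag 1 (0.27), dropping to 0.18 at lag 2, reflects decaying short-term dependence rather than seasonality.
The dominant spike at lag 3 indicates a seasonal period of 3.

3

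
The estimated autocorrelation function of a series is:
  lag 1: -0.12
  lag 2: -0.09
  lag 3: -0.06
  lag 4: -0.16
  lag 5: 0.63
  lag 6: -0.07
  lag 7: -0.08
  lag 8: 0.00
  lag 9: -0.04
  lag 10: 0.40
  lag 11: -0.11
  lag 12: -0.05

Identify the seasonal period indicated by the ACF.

The largest autocorrelation is r_5 = 0.63, with a weaker echo at lag 10 (0.40); the remaining lags stay at or below 0.00.
The dominant spike at lag 5 indicates a seasonal period of 5.

5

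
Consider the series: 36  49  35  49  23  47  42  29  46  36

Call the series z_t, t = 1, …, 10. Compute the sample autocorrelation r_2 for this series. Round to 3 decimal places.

0.254

Mean z̄ = (36 + 49 + 35 + 49 + 23 + 47 + 42 + 29 + 46 + 36)/10 = 39.2000
Numerator Σ_{t=1}^{8}(z_t−z̄)(z_{t+2}−z̄) = 180.7200
Denominator Σ(z_t−z̄)² = 711.6000
r_2 = 180.7200 / 711.6000 = 0.254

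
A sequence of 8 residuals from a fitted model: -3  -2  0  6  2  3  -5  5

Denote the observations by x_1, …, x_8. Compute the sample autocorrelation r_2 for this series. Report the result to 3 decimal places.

Mean x̄ = (-3 − 2 + 0 + 6 + 2 + 3 − 5 + 5)/8 = 0.7500
Numerator Σ_{t=1}^{6}(x_t−x̄)(x_{t+2}−x̄) = 1.6250
Denominator Σ(x_t−x̄)² = 107.5000
r_2 = 1.6250 / 107.5000 = 0.015

0.015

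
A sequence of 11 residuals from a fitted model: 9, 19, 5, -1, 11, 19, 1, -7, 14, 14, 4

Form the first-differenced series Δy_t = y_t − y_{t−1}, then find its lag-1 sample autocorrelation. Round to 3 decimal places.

First differences Δy: 10, -14, -6, 12, 8, -18, -8, 21, 0, -10
Mean of differences = -0.5000
Numerator Σ(Δy_t−Δȳ)(Δy_{t+1}−Δȳ) = -202.7500
Denominator Σ(Δy_t−Δȳ)² = 1466.5000
r_1(Δy) = -202.7500 / 1466.5000 = -0.138

-0.138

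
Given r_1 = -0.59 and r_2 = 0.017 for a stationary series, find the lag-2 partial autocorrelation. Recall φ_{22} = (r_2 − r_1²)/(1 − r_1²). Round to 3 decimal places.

-0.508

φ_{22} = (r_2 − r_1²) / (1 − r_1²)
r_1² = (-0.59)² = 0.3481
Numerator = 0.017 − 0.3481 = -0.3311; denominator = 1 − 0.3481 = 0.6519
φ_{22} = -0.3311 / 0.6519 = -0.508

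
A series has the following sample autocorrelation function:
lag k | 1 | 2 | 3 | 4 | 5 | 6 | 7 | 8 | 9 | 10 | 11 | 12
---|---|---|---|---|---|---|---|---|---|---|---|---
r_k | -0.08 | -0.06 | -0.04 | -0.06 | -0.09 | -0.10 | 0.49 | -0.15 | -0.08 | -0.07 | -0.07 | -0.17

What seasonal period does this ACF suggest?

7

The largest autocorrelation is r_7 = 0.49; the remaining lags stay at or below -0.04.
The dominant spike at lag 7 indicates a seasonal period of 7.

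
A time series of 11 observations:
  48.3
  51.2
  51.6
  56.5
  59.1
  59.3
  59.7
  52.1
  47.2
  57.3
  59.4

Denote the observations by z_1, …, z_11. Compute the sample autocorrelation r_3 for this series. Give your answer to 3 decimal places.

-0.346

Mean z̄ = (48.3 + 51.2 + 51.6 + 56.5 + 59.1 + 59.3 + 59.7 + 52.1 + 47.2 + 57.3 + 59.4)/11 = 54.7000
Numerator Σ_{t=1}^{8}(z_t−z̄)(z_{t+3}−z̄) = -77.3400
Denominator Σ(z_t−z̄)² = 223.4400
r_3 = -77.3400 / 223.4400 = -0.346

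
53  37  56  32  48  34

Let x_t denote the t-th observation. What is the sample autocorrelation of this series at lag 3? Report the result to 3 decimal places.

Mean x̄ = (53 + 37 + 56 + 32 + 48 + 34)/6 = 43.3333
Deviations from mean: 9.6667, -6.3333, 12.6667, -11.3333, 4.6667, -9.3333
Numerator Σ_{t=1}^{3}(x_t−x̄)(x_{t+3}−x̄) = -257.3333
Denominator Σ(x_t−x̄)² = 531.3333
r_3 = -257.3333 / 531.3333 = -0.484

-0.484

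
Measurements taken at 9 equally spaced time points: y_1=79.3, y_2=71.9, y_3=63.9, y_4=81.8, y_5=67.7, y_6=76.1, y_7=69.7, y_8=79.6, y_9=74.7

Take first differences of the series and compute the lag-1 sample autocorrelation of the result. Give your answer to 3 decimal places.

First differences Δy: -7.4, -8.0, 17.9, -14.1, 8.4, -6.4, 9.9, -4.9
Mean of differences = -0.5750
Numerator Σ(Δy_t−Δȳ)(Δy_{t+1}−Δȳ) = -616.3631
Denominator Σ(Δy_t−Δȳ)² = 868.8750
r_1(Δy) = -616.3631 / 868.8750 = -0.709

-0.709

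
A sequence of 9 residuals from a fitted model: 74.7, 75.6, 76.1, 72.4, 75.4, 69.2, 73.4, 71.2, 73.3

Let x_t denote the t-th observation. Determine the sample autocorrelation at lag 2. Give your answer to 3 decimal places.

Mean x̄ = (74.7 + 75.6 + 76.1 + 72.4 + 75.4 + 69.2 + 73.4 + 71.2 + 73.3)/9 = 73.4778
Numerator Σ_{t=1}^{7}(x_t−x̄)(x_{t+2}−x̄) = 20.1768
Denominator Σ(x_t−x̄)² = 41.2556
r_2 = 20.1768 / 41.2556 = 0.489

0.489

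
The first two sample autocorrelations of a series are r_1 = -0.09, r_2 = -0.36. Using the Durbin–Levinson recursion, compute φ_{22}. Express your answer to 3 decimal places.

-0.371

φ_{22} = (r_2 − r_1²) / (1 − r_1²)
r_1² = (-0.09)² = 0.0081
Numerator = -0.36 − 0.0081 = -0.3681; denominator = 1 − 0.0081 = 0.9919
φ_{22} = -0.3681 / 0.9919 = -0.371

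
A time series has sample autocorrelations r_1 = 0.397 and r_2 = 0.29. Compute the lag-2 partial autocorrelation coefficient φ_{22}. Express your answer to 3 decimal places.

0.157

φ_{22} = (r_2 − r_1²) / (1 − r_1²)
r_1² = (0.397)² = 0.157609
Numerator = 0.29 − 0.1576 = 0.1324; denominator = 1 − 0.1576 = 0.8424
φ_{22} = 0.1324 / 0.8424 = 0.157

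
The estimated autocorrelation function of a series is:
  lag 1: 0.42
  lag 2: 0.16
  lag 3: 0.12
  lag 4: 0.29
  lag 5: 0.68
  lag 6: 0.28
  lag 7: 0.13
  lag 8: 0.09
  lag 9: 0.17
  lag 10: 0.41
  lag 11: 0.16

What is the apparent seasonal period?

5

The largest autocorrelation is r_5 = 0.68; the remaining lags stay at or below 0.42. The elevated value at lag 1 (0.42), dropping to 0.16 at lag 2, reflects decaying short-term dependence rather than seasonality.
The dominant spike at lag 5 indicates a seasonal period of 5.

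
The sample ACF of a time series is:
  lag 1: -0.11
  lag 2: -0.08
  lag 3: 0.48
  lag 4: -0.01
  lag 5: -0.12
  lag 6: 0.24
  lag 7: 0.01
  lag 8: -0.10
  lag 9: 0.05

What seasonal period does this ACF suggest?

The largest autocorrelation is r_3 = 0.48, with a weaker echo at lag 6 (0.24); the remaining lags stay at or below 0.05.
The dominant spike at lag 3 indicates a seasonal period of 3.

3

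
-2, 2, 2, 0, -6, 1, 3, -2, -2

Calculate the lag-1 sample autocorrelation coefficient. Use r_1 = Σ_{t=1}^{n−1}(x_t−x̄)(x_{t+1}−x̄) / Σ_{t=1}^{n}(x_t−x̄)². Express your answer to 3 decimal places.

-0.081

Mean x̄ = (-2 + 2 + 2 + 0 − 6 + 1 + 3 − 2 − 2)/9 = -0.4444
Numerator Σ_{t=1}^{8}(x_t−x̄)(x_{t+1}−x̄) = -5.1975
Denominator Σ(x_t−x̄)² = 64.2222
r_1 = -5.1975 / 64.2222 = -0.081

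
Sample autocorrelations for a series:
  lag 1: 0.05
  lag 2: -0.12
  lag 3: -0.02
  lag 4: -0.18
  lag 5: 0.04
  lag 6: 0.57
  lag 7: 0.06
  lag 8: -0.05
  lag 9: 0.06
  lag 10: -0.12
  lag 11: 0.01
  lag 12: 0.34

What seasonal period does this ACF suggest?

The largest autocorrelation is r_6 = 0.57, with a weaker echo at lag 12 (0.34); the remaining lags stay at or below 0.06.
The dominant spike at lag 6 indicates a seasonal period of 6.

6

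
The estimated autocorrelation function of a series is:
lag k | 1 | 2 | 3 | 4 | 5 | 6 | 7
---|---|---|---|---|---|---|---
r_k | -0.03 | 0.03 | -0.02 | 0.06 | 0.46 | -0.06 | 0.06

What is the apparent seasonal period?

5

The largest autocorrelation is r_5 = 0.46; the remaining lags stay at or below 0.06.
The dominant spike at lag 5 indicates a seasonal period of 5.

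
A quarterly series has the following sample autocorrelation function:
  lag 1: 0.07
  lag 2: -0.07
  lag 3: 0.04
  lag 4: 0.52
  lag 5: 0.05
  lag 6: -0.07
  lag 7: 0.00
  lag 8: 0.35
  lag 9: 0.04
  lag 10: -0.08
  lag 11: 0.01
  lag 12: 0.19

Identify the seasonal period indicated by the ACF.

The largest autocorrelation is r_4 = 0.52, with weaker echoes at lags 8 (0.35) and 12 (0.19); the remaining lags stay at or below 0.07.
The dominant spike at lag 4 indicates a seasonal period of 4.

4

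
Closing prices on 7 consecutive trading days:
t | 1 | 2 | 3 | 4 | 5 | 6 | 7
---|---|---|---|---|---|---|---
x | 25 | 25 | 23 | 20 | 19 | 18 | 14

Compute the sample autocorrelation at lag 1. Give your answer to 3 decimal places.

Mean x̄ = (25 + 25 + 23 + 20 + 19 + 18 + 14)/7 = 20.5714
Deviations from mean: 4.4286, 4.4286, 2.4286, -0.5714, -1.5714, -2.5714, -6.5714
Σ(x_t−x̄)(x_{t+1}−x̄) = (19.6122) + (10.7551) + (-1.3878) + (0.8980) + (4.0408) + (16.8980) = 50.8163
Denominator Σ(x_t−x̄)² = 97.7143
r_1 = 50.8163 / 97.7143 = 0.520

0.520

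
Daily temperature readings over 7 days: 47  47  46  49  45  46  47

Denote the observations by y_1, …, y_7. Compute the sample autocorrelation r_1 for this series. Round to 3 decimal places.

Mean ȳ = (47 + 47 + 46 + 49 + 45 + 46 + 47)/7 = 46.7143
Σ(y_t−ȳ)(y_{t+1}−ȳ) = (0.0816) + (-0.2041) + (-1.6327) + (-3.9184) + (1.2245) + (-0.2041) = -4.6531
Denominator Σ(y_t−ȳ)² = 9.4286
r_1 = -4.6531 / 9.4286 = -0.494

-0.494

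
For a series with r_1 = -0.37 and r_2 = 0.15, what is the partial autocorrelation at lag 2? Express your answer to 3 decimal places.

0.015

φ_{22} = (r_2 − r_1²) / (1 − r_1²)
r_1² = (-0.37)² = 0.1369
Numerator = 0.15 − 0.1369 = 0.0131; denominator = 1 − 0.1369 = 0.8631
φ_{22} = 0.0131 / 0.8631 = 0.015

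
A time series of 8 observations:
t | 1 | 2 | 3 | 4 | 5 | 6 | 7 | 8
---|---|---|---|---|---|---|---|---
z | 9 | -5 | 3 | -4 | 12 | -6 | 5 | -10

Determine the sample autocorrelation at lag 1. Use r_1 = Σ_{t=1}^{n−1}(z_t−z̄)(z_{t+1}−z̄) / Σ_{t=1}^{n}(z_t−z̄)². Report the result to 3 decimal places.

Mean z̄ = (9 − 5 + 3 − 4 + 12 − 6 + 5 − 10)/8 = 0.5000
Σ(z_t−z̄)(z_{t+1}−z̄) = (-46.7500) + (-13.7500) + (-11.2500) + (-51.7500) + (-74.7500) + (-29.2500) + (-47.2500) = -274.7500
Denominator Σ(z_t−z̄)² = 434.0000
r_1 = -274.7500 / 434.0000 = -0.633

-0.633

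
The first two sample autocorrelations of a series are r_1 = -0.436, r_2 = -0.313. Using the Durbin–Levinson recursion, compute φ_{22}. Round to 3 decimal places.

-0.621

φ_{22} = (r_2 − r_1²) / (1 − r_1²)
r_1² = (-0.436)² = 0.190096
Numerator = -0.313 − 0.1901 = -0.5031; denominator = 1 − 0.1901 = 0.8099
φ_{22} = -0.5031 / 0.8099 = -0.621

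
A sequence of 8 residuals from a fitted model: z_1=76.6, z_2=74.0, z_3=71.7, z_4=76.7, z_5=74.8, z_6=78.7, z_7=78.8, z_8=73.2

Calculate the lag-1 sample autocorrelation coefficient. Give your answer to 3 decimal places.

Mean z̄ = (76.6 + 74.0 + 71.7 + 76.7 + 74.8 + 78.7 + 78.8 + 73.2)/8 = 75.5625
Numerator Σ_{t=1}^{7}(z_t−z̄)(z_{t+1}−z̄) = -0.7302
Denominator Σ(z_t−z̄)² = 46.2188
r_1 = -0.7302 / 46.2188 = -0.016

-0.016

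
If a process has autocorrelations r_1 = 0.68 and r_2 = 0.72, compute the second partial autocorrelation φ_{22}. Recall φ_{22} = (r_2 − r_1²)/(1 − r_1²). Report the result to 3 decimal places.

0.479

φ_{22} = (r_2 − r_1²) / (1 − r_1²)
r_1² = (0.68)² = 0.4624
Numerator = 0.72 − 0.4624 = 0.2576; denominator = 1 − 0.4624 = 0.5376
φ_{22} = 0.2576 / 0.5376 = 0.479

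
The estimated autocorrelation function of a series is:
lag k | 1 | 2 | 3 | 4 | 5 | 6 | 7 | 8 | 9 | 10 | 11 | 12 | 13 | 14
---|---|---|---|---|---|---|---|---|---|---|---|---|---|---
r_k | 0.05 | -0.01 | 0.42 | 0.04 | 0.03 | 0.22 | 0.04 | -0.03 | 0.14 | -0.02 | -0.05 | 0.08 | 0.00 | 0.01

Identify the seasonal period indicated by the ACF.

The largest autocorrelation is r_3 = 0.42, with a weaker echo at lag 6 (0.22); the remaining lags stay at or below 0.14.
The dominant spike at lag 3 indicates a seasonal period of 3.

3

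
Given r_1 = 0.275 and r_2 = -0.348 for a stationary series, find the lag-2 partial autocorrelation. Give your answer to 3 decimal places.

φ_{22} = (r_2 − r_1²) / (1 − r_1²)
r_1² = (0.275)² = 0.075625
Numerator = -0.348 − 0.0756 = -0.4236; denominator = 1 − 0.0756 = 0.9244
φ_{22} = -0.4236 / 0.9244 = -0.458

-0.458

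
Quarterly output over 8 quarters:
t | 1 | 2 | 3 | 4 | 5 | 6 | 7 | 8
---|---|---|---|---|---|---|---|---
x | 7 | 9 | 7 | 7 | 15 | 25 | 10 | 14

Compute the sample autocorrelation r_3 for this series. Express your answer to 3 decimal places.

-0.125

Mean x̄ = (7 + 9 + 7 + 7 + 15 + 25 + 10 + 14)/8 = 11.7500
Deviations from mean: -4.7500, -2.7500, -4.7500, -4.7500, 3.2500, 13.2500, -1.7500, 2.2500
Σ(x_t−x̄)(x_{t+3}−x̄) = (22.5625) + (-8.9375) + (-62.9375) + (8.3125) + (7.3125) = -33.6875
Denominator Σ(x_t−x̄)² = 269.5000
r_3 = -33.6875 / 269.5000 = -0.125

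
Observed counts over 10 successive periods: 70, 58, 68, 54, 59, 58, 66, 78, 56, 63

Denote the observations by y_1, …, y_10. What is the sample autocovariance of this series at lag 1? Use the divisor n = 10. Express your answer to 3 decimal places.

Mean ȳ = (70 + 58 + 68 + 54 + 59 + 58 + 66 + 78 + 56 + 63)/10 = 63.0000
Σ_{t=1}^{9}(y_t−ȳ)(y_{t+1}−ȳ) = -124.0000
γ_1 = -124.0000 / 10 = -12.400

-12.400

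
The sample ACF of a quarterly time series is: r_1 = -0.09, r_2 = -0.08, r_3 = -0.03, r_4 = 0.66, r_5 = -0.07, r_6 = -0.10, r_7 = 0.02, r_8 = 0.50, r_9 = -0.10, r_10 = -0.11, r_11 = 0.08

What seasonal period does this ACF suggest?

The largest autocorrelation is r_4 = 0.66, with a weaker echo at lag 8 (0.50); the remaining lags stay at or below 0.08.
The dominant spike at lag 4 indicates a seasonal period of 4.

4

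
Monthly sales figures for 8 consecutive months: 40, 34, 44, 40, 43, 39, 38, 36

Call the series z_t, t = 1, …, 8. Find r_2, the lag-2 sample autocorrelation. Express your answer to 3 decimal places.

0.173

Mean z̄ = (40 + 34 + 44 + 40 + 43 + 39 + 38 + 36)/8 = 39.2500
Deviations from mean: 0.7500, -5.2500, 4.7500, 0.7500, 3.7500, -0.2500, -1.2500, -3.2500
Numerator Σ_{t=1}^{6}(z_t−z̄)(z_{t+2}−z̄) = 13.3750
Denominator Σ(z_t−z̄)² = 77.5000
r_2 = 13.3750 / 77.5000 = 0.173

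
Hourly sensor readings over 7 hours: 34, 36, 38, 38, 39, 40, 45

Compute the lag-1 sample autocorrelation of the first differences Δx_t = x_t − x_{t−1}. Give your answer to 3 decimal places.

First differences Δx: 2, 2, 0, 1, 1, 5
Mean of differences = 1.8333
Numerator Σ(Δx_t−Δx̄)(Δx_{t+1}−Δx̄) = -0.6944
Denominator Σ(Δx_t−Δx̄)² = 14.8333
r_1(Δx) = -0.6944 / 14.8333 = -0.047

-0.047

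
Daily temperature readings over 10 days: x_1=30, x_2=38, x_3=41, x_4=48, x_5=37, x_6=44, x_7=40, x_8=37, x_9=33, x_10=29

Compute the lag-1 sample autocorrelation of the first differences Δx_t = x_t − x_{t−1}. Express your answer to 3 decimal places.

-0.280

First differences Δx: 8, 3, 7, -11, 7, -4, -3, -4, -4
Mean of differences = -0.1111
Numerator Σ(Δx_t−Δx̄)(Δx_{t+1}−Δx̄) = -97.5679
Denominator Σ(Δx_t−Δx̄)² = 348.8889
r_1(Δx) = -97.5679 / 348.8889 = -0.280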